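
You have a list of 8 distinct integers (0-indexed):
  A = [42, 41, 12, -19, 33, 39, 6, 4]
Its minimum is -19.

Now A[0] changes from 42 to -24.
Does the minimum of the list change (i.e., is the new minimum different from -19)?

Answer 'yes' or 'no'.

Old min = -19
Change: A[0] 42 -> -24
Changed element was NOT the min; min changes only if -24 < -19.
New min = -24; changed? yes

Answer: yes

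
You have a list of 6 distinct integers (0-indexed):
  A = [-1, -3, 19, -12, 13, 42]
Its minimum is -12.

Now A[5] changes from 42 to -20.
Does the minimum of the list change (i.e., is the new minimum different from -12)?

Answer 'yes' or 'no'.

Old min = -12
Change: A[5] 42 -> -20
Changed element was NOT the min; min changes only if -20 < -12.
New min = -20; changed? yes

Answer: yes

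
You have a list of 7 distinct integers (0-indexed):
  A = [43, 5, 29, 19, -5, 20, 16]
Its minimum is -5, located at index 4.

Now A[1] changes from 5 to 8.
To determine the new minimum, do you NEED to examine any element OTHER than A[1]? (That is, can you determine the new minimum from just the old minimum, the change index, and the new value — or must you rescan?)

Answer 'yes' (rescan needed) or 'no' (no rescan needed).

Old min = -5 at index 4
Change at index 1: 5 -> 8
Index 1 was NOT the min. New min = min(-5, 8). No rescan of other elements needed.
Needs rescan: no

Answer: no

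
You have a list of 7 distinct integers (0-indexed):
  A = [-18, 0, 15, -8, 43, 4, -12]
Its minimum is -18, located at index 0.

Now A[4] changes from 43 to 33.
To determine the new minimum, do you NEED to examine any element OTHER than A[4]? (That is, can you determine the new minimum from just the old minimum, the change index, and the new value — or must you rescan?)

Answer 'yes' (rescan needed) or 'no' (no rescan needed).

Old min = -18 at index 0
Change at index 4: 43 -> 33
Index 4 was NOT the min. New min = min(-18, 33). No rescan of other elements needed.
Needs rescan: no

Answer: no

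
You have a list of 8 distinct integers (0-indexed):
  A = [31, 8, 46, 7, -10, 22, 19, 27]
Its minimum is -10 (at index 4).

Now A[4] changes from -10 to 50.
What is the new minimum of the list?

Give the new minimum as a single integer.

Old min = -10 (at index 4)
Change: A[4] -10 -> 50
Changed element WAS the min. Need to check: is 50 still <= all others?
  Min of remaining elements: 7
  New min = min(50, 7) = 7

Answer: 7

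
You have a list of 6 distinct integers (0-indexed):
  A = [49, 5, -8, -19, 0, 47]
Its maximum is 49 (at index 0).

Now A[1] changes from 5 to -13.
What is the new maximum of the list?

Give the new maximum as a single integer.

Old max = 49 (at index 0)
Change: A[1] 5 -> -13
Changed element was NOT the old max.
  New max = max(old_max, new_val) = max(49, -13) = 49

Answer: 49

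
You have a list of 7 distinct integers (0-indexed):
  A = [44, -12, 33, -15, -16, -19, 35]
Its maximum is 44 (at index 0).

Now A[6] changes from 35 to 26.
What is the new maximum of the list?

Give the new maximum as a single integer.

Answer: 44

Derivation:
Old max = 44 (at index 0)
Change: A[6] 35 -> 26
Changed element was NOT the old max.
  New max = max(old_max, new_val) = max(44, 26) = 44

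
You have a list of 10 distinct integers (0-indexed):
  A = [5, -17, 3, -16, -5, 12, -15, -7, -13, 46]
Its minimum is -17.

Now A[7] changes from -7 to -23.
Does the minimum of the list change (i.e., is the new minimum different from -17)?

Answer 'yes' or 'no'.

Answer: yes

Derivation:
Old min = -17
Change: A[7] -7 -> -23
Changed element was NOT the min; min changes only if -23 < -17.
New min = -23; changed? yes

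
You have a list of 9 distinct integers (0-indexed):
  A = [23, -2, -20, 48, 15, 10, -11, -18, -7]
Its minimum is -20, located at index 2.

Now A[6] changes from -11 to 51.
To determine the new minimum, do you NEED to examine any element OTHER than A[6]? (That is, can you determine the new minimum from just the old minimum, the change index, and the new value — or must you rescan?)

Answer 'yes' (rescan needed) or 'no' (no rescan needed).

Answer: no

Derivation:
Old min = -20 at index 2
Change at index 6: -11 -> 51
Index 6 was NOT the min. New min = min(-20, 51). No rescan of other elements needed.
Needs rescan: no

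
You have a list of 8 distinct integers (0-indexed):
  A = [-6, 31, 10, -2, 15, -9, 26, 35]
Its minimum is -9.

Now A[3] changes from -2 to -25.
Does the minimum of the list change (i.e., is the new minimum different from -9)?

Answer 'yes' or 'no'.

Old min = -9
Change: A[3] -2 -> -25
Changed element was NOT the min; min changes only if -25 < -9.
New min = -25; changed? yes

Answer: yes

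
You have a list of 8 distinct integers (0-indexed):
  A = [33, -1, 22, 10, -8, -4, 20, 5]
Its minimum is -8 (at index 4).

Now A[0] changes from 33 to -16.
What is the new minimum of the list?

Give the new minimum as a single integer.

Old min = -8 (at index 4)
Change: A[0] 33 -> -16
Changed element was NOT the old min.
  New min = min(old_min, new_val) = min(-8, -16) = -16

Answer: -16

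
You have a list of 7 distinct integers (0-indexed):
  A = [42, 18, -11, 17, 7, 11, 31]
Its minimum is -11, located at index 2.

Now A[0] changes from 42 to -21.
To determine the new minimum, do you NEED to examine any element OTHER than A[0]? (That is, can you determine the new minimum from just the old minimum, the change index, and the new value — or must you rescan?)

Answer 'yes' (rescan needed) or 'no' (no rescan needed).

Old min = -11 at index 2
Change at index 0: 42 -> -21
Index 0 was NOT the min. New min = min(-11, -21). No rescan of other elements needed.
Needs rescan: no

Answer: no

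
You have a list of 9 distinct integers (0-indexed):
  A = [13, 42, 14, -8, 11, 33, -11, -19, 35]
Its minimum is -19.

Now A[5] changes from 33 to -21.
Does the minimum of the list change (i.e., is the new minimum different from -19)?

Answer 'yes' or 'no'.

Old min = -19
Change: A[5] 33 -> -21
Changed element was NOT the min; min changes only if -21 < -19.
New min = -21; changed? yes

Answer: yes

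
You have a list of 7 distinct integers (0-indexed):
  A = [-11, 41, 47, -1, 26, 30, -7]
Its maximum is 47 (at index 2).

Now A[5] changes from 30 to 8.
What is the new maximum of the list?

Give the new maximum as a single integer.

Answer: 47

Derivation:
Old max = 47 (at index 2)
Change: A[5] 30 -> 8
Changed element was NOT the old max.
  New max = max(old_max, new_val) = max(47, 8) = 47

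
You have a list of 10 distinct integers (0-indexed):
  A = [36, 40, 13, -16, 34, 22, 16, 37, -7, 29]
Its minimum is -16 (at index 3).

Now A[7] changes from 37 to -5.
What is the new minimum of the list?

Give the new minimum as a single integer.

Old min = -16 (at index 3)
Change: A[7] 37 -> -5
Changed element was NOT the old min.
  New min = min(old_min, new_val) = min(-16, -5) = -16

Answer: -16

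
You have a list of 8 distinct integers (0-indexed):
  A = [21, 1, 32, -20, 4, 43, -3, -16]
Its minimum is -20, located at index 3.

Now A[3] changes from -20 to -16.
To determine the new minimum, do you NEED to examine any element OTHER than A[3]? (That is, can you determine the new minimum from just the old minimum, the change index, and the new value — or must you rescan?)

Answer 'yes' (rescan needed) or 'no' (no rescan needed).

Answer: yes

Derivation:
Old min = -20 at index 3
Change at index 3: -20 -> -16
Index 3 WAS the min and new value -16 > old min -20. Must rescan other elements to find the new min.
Needs rescan: yes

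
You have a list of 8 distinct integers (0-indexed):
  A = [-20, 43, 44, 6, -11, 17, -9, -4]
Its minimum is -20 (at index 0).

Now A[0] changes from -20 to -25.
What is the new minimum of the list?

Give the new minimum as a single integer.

Answer: -25

Derivation:
Old min = -20 (at index 0)
Change: A[0] -20 -> -25
Changed element WAS the min. Need to check: is -25 still <= all others?
  Min of remaining elements: -11
  New min = min(-25, -11) = -25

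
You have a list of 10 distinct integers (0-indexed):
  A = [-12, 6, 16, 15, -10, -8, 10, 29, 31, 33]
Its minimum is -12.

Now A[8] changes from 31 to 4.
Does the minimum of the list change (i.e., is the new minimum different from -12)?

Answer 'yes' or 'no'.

Answer: no

Derivation:
Old min = -12
Change: A[8] 31 -> 4
Changed element was NOT the min; min changes only if 4 < -12.
New min = -12; changed? no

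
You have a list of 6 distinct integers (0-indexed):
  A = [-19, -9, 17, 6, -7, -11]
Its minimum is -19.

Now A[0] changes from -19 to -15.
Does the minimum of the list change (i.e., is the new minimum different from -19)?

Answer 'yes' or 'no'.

Old min = -19
Change: A[0] -19 -> -15
Changed element was the min; new min must be rechecked.
New min = -15; changed? yes

Answer: yes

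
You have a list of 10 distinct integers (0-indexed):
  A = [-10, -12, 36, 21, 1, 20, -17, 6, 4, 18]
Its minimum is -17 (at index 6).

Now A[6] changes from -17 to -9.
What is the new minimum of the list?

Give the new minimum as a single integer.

Answer: -12

Derivation:
Old min = -17 (at index 6)
Change: A[6] -17 -> -9
Changed element WAS the min. Need to check: is -9 still <= all others?
  Min of remaining elements: -12
  New min = min(-9, -12) = -12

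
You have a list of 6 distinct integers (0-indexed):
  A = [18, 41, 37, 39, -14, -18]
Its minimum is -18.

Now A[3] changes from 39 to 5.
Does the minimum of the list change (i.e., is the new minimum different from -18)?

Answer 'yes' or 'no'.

Old min = -18
Change: A[3] 39 -> 5
Changed element was NOT the min; min changes only if 5 < -18.
New min = -18; changed? no

Answer: no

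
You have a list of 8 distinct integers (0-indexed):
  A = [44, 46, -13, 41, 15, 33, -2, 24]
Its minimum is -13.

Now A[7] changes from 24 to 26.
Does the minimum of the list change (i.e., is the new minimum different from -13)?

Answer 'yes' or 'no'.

Old min = -13
Change: A[7] 24 -> 26
Changed element was NOT the min; min changes only if 26 < -13.
New min = -13; changed? no

Answer: no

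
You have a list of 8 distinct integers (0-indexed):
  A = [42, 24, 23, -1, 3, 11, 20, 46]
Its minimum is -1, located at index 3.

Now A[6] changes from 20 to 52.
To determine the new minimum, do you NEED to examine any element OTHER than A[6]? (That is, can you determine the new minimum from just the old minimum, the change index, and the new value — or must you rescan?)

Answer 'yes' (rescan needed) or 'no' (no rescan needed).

Answer: no

Derivation:
Old min = -1 at index 3
Change at index 6: 20 -> 52
Index 6 was NOT the min. New min = min(-1, 52). No rescan of other elements needed.
Needs rescan: no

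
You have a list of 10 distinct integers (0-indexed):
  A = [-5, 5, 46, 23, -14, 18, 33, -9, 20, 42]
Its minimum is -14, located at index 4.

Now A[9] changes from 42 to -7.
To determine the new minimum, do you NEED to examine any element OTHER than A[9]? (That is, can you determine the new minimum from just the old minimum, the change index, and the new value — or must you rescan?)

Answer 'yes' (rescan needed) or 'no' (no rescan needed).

Old min = -14 at index 4
Change at index 9: 42 -> -7
Index 9 was NOT the min. New min = min(-14, -7). No rescan of other elements needed.
Needs rescan: no

Answer: no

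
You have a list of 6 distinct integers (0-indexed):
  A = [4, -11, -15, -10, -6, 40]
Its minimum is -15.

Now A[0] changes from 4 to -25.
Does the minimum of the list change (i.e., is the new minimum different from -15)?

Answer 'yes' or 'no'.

Old min = -15
Change: A[0] 4 -> -25
Changed element was NOT the min; min changes only if -25 < -15.
New min = -25; changed? yes

Answer: yes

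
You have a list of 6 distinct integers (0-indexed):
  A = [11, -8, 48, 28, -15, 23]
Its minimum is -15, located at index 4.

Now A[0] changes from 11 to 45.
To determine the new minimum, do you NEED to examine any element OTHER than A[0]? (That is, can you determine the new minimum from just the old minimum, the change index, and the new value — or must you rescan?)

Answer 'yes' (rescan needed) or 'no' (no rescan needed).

Answer: no

Derivation:
Old min = -15 at index 4
Change at index 0: 11 -> 45
Index 0 was NOT the min. New min = min(-15, 45). No rescan of other elements needed.
Needs rescan: no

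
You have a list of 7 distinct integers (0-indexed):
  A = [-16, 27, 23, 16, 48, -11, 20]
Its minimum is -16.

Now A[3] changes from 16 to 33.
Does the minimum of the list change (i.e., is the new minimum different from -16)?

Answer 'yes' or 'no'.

Old min = -16
Change: A[3] 16 -> 33
Changed element was NOT the min; min changes only if 33 < -16.
New min = -16; changed? no

Answer: no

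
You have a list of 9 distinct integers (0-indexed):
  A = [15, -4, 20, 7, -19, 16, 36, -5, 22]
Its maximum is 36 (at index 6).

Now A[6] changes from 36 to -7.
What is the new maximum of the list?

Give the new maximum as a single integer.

Old max = 36 (at index 6)
Change: A[6] 36 -> -7
Changed element WAS the max -> may need rescan.
  Max of remaining elements: 22
  New max = max(-7, 22) = 22

Answer: 22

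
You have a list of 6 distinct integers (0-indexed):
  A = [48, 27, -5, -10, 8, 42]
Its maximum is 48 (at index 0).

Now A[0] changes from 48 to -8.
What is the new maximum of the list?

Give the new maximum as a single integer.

Answer: 42

Derivation:
Old max = 48 (at index 0)
Change: A[0] 48 -> -8
Changed element WAS the max -> may need rescan.
  Max of remaining elements: 42
  New max = max(-8, 42) = 42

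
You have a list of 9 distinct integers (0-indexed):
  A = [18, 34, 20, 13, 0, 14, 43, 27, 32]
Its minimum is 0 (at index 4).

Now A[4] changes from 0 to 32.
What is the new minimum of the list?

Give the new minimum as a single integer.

Answer: 13

Derivation:
Old min = 0 (at index 4)
Change: A[4] 0 -> 32
Changed element WAS the min. Need to check: is 32 still <= all others?
  Min of remaining elements: 13
  New min = min(32, 13) = 13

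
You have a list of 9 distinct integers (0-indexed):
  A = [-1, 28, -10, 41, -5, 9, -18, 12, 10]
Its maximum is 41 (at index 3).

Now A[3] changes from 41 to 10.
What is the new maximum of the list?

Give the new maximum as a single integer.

Old max = 41 (at index 3)
Change: A[3] 41 -> 10
Changed element WAS the max -> may need rescan.
  Max of remaining elements: 28
  New max = max(10, 28) = 28

Answer: 28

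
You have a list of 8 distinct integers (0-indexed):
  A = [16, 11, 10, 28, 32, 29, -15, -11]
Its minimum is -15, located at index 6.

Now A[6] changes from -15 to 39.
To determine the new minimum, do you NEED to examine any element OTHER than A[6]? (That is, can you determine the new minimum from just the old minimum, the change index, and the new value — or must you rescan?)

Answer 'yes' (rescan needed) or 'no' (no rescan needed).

Answer: yes

Derivation:
Old min = -15 at index 6
Change at index 6: -15 -> 39
Index 6 WAS the min and new value 39 > old min -15. Must rescan other elements to find the new min.
Needs rescan: yes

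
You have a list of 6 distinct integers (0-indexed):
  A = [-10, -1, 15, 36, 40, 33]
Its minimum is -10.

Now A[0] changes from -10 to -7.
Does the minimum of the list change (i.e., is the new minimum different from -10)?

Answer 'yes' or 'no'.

Old min = -10
Change: A[0] -10 -> -7
Changed element was the min; new min must be rechecked.
New min = -7; changed? yes

Answer: yes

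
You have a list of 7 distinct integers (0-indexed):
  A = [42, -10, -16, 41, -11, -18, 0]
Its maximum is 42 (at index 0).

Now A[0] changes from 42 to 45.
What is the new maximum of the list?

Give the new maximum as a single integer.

Answer: 45

Derivation:
Old max = 42 (at index 0)
Change: A[0] 42 -> 45
Changed element WAS the max -> may need rescan.
  Max of remaining elements: 41
  New max = max(45, 41) = 45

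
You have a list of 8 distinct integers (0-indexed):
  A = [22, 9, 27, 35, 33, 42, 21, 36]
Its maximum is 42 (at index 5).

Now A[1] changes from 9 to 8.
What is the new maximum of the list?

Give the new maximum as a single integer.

Old max = 42 (at index 5)
Change: A[1] 9 -> 8
Changed element was NOT the old max.
  New max = max(old_max, new_val) = max(42, 8) = 42

Answer: 42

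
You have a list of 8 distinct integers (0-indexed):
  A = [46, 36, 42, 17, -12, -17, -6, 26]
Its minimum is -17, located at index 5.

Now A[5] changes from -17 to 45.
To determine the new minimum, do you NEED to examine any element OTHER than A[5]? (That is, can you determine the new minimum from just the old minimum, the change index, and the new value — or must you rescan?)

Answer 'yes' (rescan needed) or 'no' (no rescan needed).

Old min = -17 at index 5
Change at index 5: -17 -> 45
Index 5 WAS the min and new value 45 > old min -17. Must rescan other elements to find the new min.
Needs rescan: yes

Answer: yes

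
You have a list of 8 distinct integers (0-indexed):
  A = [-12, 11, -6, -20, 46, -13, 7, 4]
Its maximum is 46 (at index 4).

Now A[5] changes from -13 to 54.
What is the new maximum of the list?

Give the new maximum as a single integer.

Old max = 46 (at index 4)
Change: A[5] -13 -> 54
Changed element was NOT the old max.
  New max = max(old_max, new_val) = max(46, 54) = 54

Answer: 54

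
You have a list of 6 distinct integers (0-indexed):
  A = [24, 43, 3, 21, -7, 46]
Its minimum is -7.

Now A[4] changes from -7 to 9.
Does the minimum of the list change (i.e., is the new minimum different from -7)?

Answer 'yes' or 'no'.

Old min = -7
Change: A[4] -7 -> 9
Changed element was the min; new min must be rechecked.
New min = 3; changed? yes

Answer: yes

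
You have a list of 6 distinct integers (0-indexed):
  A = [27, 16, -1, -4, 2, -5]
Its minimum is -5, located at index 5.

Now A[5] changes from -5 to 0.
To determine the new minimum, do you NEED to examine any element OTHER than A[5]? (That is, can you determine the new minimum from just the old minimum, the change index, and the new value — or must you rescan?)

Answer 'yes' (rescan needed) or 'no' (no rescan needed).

Answer: yes

Derivation:
Old min = -5 at index 5
Change at index 5: -5 -> 0
Index 5 WAS the min and new value 0 > old min -5. Must rescan other elements to find the new min.
Needs rescan: yes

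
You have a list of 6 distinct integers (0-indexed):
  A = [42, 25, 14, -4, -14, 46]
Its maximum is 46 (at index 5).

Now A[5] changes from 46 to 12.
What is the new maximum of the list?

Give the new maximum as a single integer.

Answer: 42

Derivation:
Old max = 46 (at index 5)
Change: A[5] 46 -> 12
Changed element WAS the max -> may need rescan.
  Max of remaining elements: 42
  New max = max(12, 42) = 42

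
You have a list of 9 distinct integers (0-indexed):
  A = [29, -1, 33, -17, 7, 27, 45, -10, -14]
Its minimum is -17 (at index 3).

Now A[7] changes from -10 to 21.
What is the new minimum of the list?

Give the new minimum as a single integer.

Answer: -17

Derivation:
Old min = -17 (at index 3)
Change: A[7] -10 -> 21
Changed element was NOT the old min.
  New min = min(old_min, new_val) = min(-17, 21) = -17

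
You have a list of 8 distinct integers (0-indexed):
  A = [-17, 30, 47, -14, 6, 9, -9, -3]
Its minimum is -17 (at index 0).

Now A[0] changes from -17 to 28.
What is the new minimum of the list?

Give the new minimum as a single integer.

Old min = -17 (at index 0)
Change: A[0] -17 -> 28
Changed element WAS the min. Need to check: is 28 still <= all others?
  Min of remaining elements: -14
  New min = min(28, -14) = -14

Answer: -14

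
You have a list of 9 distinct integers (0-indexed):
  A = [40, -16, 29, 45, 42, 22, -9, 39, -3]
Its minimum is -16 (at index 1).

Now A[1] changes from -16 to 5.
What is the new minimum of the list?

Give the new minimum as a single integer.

Answer: -9

Derivation:
Old min = -16 (at index 1)
Change: A[1] -16 -> 5
Changed element WAS the min. Need to check: is 5 still <= all others?
  Min of remaining elements: -9
  New min = min(5, -9) = -9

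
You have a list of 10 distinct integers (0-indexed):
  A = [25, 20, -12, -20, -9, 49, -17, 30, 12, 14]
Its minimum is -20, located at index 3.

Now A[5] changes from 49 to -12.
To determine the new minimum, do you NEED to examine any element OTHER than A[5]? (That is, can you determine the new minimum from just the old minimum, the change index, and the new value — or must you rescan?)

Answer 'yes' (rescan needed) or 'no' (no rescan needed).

Answer: no

Derivation:
Old min = -20 at index 3
Change at index 5: 49 -> -12
Index 5 was NOT the min. New min = min(-20, -12). No rescan of other elements needed.
Needs rescan: no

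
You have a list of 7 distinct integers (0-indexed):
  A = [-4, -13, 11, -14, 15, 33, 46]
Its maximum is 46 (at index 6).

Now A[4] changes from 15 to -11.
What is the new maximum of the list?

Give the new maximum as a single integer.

Old max = 46 (at index 6)
Change: A[4] 15 -> -11
Changed element was NOT the old max.
  New max = max(old_max, new_val) = max(46, -11) = 46

Answer: 46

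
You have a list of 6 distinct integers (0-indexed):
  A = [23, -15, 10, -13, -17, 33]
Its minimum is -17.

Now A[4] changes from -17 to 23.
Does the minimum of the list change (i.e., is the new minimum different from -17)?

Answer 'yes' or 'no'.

Answer: yes

Derivation:
Old min = -17
Change: A[4] -17 -> 23
Changed element was the min; new min must be rechecked.
New min = -15; changed? yes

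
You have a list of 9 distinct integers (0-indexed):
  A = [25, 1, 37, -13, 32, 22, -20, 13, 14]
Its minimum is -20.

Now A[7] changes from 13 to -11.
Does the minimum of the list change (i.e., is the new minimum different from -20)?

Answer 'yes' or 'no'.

Answer: no

Derivation:
Old min = -20
Change: A[7] 13 -> -11
Changed element was NOT the min; min changes only if -11 < -20.
New min = -20; changed? no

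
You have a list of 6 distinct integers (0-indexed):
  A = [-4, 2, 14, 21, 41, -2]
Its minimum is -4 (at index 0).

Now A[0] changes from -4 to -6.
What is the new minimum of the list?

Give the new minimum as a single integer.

Old min = -4 (at index 0)
Change: A[0] -4 -> -6
Changed element WAS the min. Need to check: is -6 still <= all others?
  Min of remaining elements: -2
  New min = min(-6, -2) = -6

Answer: -6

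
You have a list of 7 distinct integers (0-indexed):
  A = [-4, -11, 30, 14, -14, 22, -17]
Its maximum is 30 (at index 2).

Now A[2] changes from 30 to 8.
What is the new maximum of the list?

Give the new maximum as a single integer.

Old max = 30 (at index 2)
Change: A[2] 30 -> 8
Changed element WAS the max -> may need rescan.
  Max of remaining elements: 22
  New max = max(8, 22) = 22

Answer: 22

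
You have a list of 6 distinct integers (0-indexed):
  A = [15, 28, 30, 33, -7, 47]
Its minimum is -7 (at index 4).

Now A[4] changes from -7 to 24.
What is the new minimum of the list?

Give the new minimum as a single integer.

Old min = -7 (at index 4)
Change: A[4] -7 -> 24
Changed element WAS the min. Need to check: is 24 still <= all others?
  Min of remaining elements: 15
  New min = min(24, 15) = 15

Answer: 15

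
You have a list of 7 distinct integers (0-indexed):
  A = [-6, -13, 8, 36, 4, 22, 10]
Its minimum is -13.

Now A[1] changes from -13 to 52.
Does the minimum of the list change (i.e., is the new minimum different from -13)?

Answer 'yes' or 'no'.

Answer: yes

Derivation:
Old min = -13
Change: A[1] -13 -> 52
Changed element was the min; new min must be rechecked.
New min = -6; changed? yes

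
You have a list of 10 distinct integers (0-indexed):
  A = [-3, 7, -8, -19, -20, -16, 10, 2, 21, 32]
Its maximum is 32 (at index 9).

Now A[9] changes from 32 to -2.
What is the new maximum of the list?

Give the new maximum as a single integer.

Old max = 32 (at index 9)
Change: A[9] 32 -> -2
Changed element WAS the max -> may need rescan.
  Max of remaining elements: 21
  New max = max(-2, 21) = 21

Answer: 21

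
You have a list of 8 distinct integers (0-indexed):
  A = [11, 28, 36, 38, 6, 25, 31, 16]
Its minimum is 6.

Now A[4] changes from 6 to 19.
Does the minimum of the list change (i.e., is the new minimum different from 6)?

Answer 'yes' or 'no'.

Old min = 6
Change: A[4] 6 -> 19
Changed element was the min; new min must be rechecked.
New min = 11; changed? yes

Answer: yes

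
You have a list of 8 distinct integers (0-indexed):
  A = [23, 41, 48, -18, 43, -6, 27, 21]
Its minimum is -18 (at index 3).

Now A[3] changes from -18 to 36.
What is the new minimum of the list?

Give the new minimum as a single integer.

Answer: -6

Derivation:
Old min = -18 (at index 3)
Change: A[3] -18 -> 36
Changed element WAS the min. Need to check: is 36 still <= all others?
  Min of remaining elements: -6
  New min = min(36, -6) = -6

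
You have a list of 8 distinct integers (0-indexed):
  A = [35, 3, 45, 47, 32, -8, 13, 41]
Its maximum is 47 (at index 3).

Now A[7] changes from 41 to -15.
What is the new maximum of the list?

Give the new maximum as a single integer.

Answer: 47

Derivation:
Old max = 47 (at index 3)
Change: A[7] 41 -> -15
Changed element was NOT the old max.
  New max = max(old_max, new_val) = max(47, -15) = 47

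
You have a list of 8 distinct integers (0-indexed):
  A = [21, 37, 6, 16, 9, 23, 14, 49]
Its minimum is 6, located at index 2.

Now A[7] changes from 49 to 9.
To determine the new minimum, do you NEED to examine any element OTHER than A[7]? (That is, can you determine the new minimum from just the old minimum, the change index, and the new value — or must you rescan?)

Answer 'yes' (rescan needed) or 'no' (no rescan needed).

Answer: no

Derivation:
Old min = 6 at index 2
Change at index 7: 49 -> 9
Index 7 was NOT the min. New min = min(6, 9). No rescan of other elements needed.
Needs rescan: no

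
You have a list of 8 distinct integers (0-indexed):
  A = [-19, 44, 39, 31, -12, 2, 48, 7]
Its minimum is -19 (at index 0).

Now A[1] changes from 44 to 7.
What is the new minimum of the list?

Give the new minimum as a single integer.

Old min = -19 (at index 0)
Change: A[1] 44 -> 7
Changed element was NOT the old min.
  New min = min(old_min, new_val) = min(-19, 7) = -19

Answer: -19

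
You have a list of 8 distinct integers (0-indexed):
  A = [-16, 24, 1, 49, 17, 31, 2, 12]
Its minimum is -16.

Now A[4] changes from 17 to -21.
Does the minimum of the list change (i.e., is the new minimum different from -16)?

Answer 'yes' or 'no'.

Answer: yes

Derivation:
Old min = -16
Change: A[4] 17 -> -21
Changed element was NOT the min; min changes only if -21 < -16.
New min = -21; changed? yes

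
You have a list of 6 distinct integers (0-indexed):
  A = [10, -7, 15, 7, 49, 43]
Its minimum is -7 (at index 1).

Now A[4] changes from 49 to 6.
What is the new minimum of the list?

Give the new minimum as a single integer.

Old min = -7 (at index 1)
Change: A[4] 49 -> 6
Changed element was NOT the old min.
  New min = min(old_min, new_val) = min(-7, 6) = -7

Answer: -7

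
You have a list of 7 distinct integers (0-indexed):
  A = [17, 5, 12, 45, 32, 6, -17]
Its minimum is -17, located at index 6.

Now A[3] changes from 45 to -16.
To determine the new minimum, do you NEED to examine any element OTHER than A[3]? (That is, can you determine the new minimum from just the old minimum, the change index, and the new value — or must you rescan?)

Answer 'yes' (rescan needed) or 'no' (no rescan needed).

Answer: no

Derivation:
Old min = -17 at index 6
Change at index 3: 45 -> -16
Index 3 was NOT the min. New min = min(-17, -16). No rescan of other elements needed.
Needs rescan: no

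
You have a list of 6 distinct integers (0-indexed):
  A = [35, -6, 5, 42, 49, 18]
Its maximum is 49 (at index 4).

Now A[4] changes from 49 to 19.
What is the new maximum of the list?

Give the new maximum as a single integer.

Answer: 42

Derivation:
Old max = 49 (at index 4)
Change: A[4] 49 -> 19
Changed element WAS the max -> may need rescan.
  Max of remaining elements: 42
  New max = max(19, 42) = 42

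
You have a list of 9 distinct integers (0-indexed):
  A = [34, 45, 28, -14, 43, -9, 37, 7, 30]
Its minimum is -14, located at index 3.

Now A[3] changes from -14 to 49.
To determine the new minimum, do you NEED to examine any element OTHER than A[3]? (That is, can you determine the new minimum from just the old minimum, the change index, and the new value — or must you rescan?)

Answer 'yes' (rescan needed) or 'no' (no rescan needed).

Old min = -14 at index 3
Change at index 3: -14 -> 49
Index 3 WAS the min and new value 49 > old min -14. Must rescan other elements to find the new min.
Needs rescan: yes

Answer: yes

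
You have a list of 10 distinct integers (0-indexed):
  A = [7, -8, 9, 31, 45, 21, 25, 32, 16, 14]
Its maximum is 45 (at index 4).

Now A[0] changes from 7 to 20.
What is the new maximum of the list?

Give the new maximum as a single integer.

Old max = 45 (at index 4)
Change: A[0] 7 -> 20
Changed element was NOT the old max.
  New max = max(old_max, new_val) = max(45, 20) = 45

Answer: 45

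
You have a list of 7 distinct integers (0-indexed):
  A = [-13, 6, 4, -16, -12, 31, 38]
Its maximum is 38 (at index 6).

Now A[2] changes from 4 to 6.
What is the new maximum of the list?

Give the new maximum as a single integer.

Answer: 38

Derivation:
Old max = 38 (at index 6)
Change: A[2] 4 -> 6
Changed element was NOT the old max.
  New max = max(old_max, new_val) = max(38, 6) = 38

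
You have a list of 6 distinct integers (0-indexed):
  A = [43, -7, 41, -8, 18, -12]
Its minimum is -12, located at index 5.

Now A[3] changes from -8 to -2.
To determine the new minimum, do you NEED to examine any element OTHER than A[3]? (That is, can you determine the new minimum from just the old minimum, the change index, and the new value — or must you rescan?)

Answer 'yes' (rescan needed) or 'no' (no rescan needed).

Answer: no

Derivation:
Old min = -12 at index 5
Change at index 3: -8 -> -2
Index 3 was NOT the min. New min = min(-12, -2). No rescan of other elements needed.
Needs rescan: no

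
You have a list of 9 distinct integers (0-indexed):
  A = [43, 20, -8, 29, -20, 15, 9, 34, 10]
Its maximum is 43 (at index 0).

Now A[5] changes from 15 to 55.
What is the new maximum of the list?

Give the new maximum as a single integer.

Old max = 43 (at index 0)
Change: A[5] 15 -> 55
Changed element was NOT the old max.
  New max = max(old_max, new_val) = max(43, 55) = 55

Answer: 55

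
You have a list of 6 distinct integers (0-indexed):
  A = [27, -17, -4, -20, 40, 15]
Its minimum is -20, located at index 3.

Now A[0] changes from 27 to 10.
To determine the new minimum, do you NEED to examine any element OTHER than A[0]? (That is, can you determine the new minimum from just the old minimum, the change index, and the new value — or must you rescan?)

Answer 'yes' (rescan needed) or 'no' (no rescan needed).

Answer: no

Derivation:
Old min = -20 at index 3
Change at index 0: 27 -> 10
Index 0 was NOT the min. New min = min(-20, 10). No rescan of other elements needed.
Needs rescan: no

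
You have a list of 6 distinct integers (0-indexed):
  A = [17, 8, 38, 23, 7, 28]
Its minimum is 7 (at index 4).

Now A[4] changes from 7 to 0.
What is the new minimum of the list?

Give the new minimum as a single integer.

Answer: 0

Derivation:
Old min = 7 (at index 4)
Change: A[4] 7 -> 0
Changed element WAS the min. Need to check: is 0 still <= all others?
  Min of remaining elements: 8
  New min = min(0, 8) = 0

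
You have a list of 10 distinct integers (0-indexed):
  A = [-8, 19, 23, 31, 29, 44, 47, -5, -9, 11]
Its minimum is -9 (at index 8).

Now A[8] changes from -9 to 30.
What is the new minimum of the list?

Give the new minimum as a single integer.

Answer: -8

Derivation:
Old min = -9 (at index 8)
Change: A[8] -9 -> 30
Changed element WAS the min. Need to check: is 30 still <= all others?
  Min of remaining elements: -8
  New min = min(30, -8) = -8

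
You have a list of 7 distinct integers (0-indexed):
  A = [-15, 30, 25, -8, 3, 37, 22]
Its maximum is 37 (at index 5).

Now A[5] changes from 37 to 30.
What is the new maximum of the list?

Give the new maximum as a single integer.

Old max = 37 (at index 5)
Change: A[5] 37 -> 30
Changed element WAS the max -> may need rescan.
  Max of remaining elements: 30
  New max = max(30, 30) = 30

Answer: 30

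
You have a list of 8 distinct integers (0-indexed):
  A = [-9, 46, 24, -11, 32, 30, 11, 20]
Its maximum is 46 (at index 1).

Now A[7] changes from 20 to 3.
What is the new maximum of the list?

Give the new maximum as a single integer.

Answer: 46

Derivation:
Old max = 46 (at index 1)
Change: A[7] 20 -> 3
Changed element was NOT the old max.
  New max = max(old_max, new_val) = max(46, 3) = 46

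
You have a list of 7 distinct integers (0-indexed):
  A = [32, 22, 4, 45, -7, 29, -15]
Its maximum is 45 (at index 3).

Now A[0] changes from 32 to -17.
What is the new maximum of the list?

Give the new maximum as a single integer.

Answer: 45

Derivation:
Old max = 45 (at index 3)
Change: A[0] 32 -> -17
Changed element was NOT the old max.
  New max = max(old_max, new_val) = max(45, -17) = 45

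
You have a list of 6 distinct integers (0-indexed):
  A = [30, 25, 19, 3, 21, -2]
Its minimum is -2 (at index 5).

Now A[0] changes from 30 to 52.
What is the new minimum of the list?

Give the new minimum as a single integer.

Answer: -2

Derivation:
Old min = -2 (at index 5)
Change: A[0] 30 -> 52
Changed element was NOT the old min.
  New min = min(old_min, new_val) = min(-2, 52) = -2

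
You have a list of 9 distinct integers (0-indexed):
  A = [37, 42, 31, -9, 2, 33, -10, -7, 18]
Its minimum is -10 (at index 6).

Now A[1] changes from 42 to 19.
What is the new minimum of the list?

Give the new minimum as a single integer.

Answer: -10

Derivation:
Old min = -10 (at index 6)
Change: A[1] 42 -> 19
Changed element was NOT the old min.
  New min = min(old_min, new_val) = min(-10, 19) = -10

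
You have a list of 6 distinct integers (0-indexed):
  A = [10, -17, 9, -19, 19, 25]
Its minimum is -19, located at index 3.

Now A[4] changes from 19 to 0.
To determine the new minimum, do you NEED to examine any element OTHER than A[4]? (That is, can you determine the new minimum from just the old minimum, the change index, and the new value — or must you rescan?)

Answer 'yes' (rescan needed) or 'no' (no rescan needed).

Answer: no

Derivation:
Old min = -19 at index 3
Change at index 4: 19 -> 0
Index 4 was NOT the min. New min = min(-19, 0). No rescan of other elements needed.
Needs rescan: no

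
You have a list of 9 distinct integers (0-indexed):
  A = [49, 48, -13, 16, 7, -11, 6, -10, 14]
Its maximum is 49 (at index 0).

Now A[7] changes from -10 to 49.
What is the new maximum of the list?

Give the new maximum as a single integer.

Answer: 49

Derivation:
Old max = 49 (at index 0)
Change: A[7] -10 -> 49
Changed element was NOT the old max.
  New max = max(old_max, new_val) = max(49, 49) = 49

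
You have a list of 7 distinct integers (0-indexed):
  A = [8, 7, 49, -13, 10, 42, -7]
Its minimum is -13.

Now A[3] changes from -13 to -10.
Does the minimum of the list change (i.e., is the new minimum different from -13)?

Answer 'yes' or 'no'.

Old min = -13
Change: A[3] -13 -> -10
Changed element was the min; new min must be rechecked.
New min = -10; changed? yes

Answer: yes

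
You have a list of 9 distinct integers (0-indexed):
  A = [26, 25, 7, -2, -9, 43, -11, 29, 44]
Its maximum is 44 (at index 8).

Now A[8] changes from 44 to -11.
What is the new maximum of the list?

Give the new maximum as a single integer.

Answer: 43

Derivation:
Old max = 44 (at index 8)
Change: A[8] 44 -> -11
Changed element WAS the max -> may need rescan.
  Max of remaining elements: 43
  New max = max(-11, 43) = 43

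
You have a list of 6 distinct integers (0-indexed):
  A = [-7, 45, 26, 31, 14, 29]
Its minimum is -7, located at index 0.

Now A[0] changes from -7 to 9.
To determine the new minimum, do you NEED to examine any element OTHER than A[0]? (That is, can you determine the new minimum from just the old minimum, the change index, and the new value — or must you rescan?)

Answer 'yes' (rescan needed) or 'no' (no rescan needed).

Old min = -7 at index 0
Change at index 0: -7 -> 9
Index 0 WAS the min and new value 9 > old min -7. Must rescan other elements to find the new min.
Needs rescan: yes

Answer: yes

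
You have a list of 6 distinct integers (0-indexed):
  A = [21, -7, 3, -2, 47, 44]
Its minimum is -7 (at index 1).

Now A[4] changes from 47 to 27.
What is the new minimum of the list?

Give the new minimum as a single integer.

Old min = -7 (at index 1)
Change: A[4] 47 -> 27
Changed element was NOT the old min.
  New min = min(old_min, new_val) = min(-7, 27) = -7

Answer: -7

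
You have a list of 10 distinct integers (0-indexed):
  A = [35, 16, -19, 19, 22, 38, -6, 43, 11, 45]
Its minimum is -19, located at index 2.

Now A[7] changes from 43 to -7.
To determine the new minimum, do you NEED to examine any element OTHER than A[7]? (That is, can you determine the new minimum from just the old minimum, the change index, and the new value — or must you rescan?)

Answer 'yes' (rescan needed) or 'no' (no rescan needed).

Old min = -19 at index 2
Change at index 7: 43 -> -7
Index 7 was NOT the min. New min = min(-19, -7). No rescan of other elements needed.
Needs rescan: no

Answer: no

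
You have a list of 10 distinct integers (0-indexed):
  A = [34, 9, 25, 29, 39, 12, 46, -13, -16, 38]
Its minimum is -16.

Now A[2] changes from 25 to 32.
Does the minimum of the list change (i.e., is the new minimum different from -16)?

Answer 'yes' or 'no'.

Old min = -16
Change: A[2] 25 -> 32
Changed element was NOT the min; min changes only if 32 < -16.
New min = -16; changed? no

Answer: no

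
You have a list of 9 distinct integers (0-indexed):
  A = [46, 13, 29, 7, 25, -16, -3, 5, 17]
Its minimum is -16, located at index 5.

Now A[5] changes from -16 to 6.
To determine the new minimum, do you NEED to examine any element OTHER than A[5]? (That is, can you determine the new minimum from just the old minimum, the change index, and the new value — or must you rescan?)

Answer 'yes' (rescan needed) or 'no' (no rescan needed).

Old min = -16 at index 5
Change at index 5: -16 -> 6
Index 5 WAS the min and new value 6 > old min -16. Must rescan other elements to find the new min.
Needs rescan: yes

Answer: yes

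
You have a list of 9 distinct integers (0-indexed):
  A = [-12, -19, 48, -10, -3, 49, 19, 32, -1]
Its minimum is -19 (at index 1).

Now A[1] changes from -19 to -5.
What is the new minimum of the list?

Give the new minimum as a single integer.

Answer: -12

Derivation:
Old min = -19 (at index 1)
Change: A[1] -19 -> -5
Changed element WAS the min. Need to check: is -5 still <= all others?
  Min of remaining elements: -12
  New min = min(-5, -12) = -12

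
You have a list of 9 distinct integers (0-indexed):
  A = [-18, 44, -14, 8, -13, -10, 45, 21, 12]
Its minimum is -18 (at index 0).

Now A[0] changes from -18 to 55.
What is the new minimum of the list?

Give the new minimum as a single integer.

Old min = -18 (at index 0)
Change: A[0] -18 -> 55
Changed element WAS the min. Need to check: is 55 still <= all others?
  Min of remaining elements: -14
  New min = min(55, -14) = -14

Answer: -14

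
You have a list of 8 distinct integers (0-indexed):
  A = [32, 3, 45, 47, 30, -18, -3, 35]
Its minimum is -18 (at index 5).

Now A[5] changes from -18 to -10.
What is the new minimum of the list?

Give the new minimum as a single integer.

Answer: -10

Derivation:
Old min = -18 (at index 5)
Change: A[5] -18 -> -10
Changed element WAS the min. Need to check: is -10 still <= all others?
  Min of remaining elements: -3
  New min = min(-10, -3) = -10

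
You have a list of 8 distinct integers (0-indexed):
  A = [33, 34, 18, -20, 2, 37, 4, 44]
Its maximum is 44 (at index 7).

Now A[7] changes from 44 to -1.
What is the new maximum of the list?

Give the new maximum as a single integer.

Old max = 44 (at index 7)
Change: A[7] 44 -> -1
Changed element WAS the max -> may need rescan.
  Max of remaining elements: 37
  New max = max(-1, 37) = 37

Answer: 37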